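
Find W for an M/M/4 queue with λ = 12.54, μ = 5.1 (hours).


a = 2.4588; ρ = 0.6147; P₀ = 0.077447
Lq = P₀·a^c·ρ/(c!(1−ρ)²) = 0.48841
Wq = Lq/λ = 0.48841/12.54 = 0.03895 hr
W = Wq + 1/μ = 0.03895 + 0.19608 = 0.23503 hr

Final: 0.23503 hr


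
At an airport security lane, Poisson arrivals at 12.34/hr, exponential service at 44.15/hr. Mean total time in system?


W = 1/(μ−λ) = 1/(44.15 − 12.34) = 1/31.81 = 0.03144 hr

Final: 0.03144 hr


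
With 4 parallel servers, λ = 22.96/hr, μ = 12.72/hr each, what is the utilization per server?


ρ = λ/(cμ) = 22.96/(4·12.72) = 22.96/50.88 = 0.4513

Final: 0.4513


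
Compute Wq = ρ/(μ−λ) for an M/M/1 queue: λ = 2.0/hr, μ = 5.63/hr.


ρ = 2.0/5.63 = 0.3552
Wq = ρ/(μ−λ) = 0.3552/(5.63 − 2.0) = 0.3552/3.63 = 0.09786 hr

Final: 0.09786 hr


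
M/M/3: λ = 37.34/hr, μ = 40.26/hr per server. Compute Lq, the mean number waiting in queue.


a = λ/μ = 0.9275; ρ = a/3 = 0.3092
P₀ = 0.392150
Lq = P₀·a^c·ρ / (c!·(1−ρ)²) = 0.392150·0.79781·0.3092/(6·0.47726)
= 0.03378

Final: 0.03378


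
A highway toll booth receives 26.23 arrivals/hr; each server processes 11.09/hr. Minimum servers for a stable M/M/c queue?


Stability requires cμ > λ ⇔ c > λ/μ.
λ/μ = 26.23/11.09 = 2.3652
Minimum integer c = ⌊2.3652⌋ + 1 = 3
Check: 3·11.09 = 33.27 > 26.23, while 2·11.09 = 22.18 ≤ 26.23

Final: 3 servers


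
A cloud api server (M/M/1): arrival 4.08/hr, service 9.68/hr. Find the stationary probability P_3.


ρ = 4.08/9.68 = 0.4215
P_n = (1−ρ)·ρ^n = (1 − 0.4215)·0.4215^3 = 0.5785·0.074878 = 0.043318

Final: 0.043318


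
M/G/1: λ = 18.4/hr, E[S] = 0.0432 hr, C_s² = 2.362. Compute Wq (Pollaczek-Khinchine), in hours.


ρ = λ·E[S] = 18.4·0.0432 = 0.7949
E[S²] = E[S]²(1+C_s²) = 0.0432²·(1+2.362) = 0.006274
Wq = λ·E[S²]/(2(1−ρ)) = 18.4·0.006274/(2·0.2051) = 0.28141 hr

Final: 0.28141 hr


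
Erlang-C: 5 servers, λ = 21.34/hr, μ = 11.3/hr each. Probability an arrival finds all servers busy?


a = λ/μ = 1.8885; ρ = a/5 = 0.3777
P₀ = 0.150470 (from M/M/c formula)
C(c,a) = [a^c/(c!(1−ρ))]·P₀ = [24.02038/(120·0.6223)]·0.150470
= 0.32166·0.150470 = 0.048400

Final: 0.048400


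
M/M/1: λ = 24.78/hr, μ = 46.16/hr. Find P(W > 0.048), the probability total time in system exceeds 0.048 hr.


W ~ Exponential(μ−λ) for M/M/1.
μ − λ = 46.16 − 24.78 = 21.3800
P(W > t) = e^{−(μ−λ)t} = e^{−1.0262} = 0.358352

Final: 0.358352


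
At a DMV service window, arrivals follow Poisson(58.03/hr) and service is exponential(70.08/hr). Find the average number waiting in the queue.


ρ = 58.03/70.08 = 0.8281
Lq = ρ²/(1−ρ) = 0.6857/0.1719 = 3.9877

Final: 3.9877


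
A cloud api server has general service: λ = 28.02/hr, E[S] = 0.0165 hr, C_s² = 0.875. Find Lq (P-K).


ρ = λ·E[S] = 28.02·0.0165 = 0.4623
Lq = ρ²(1+C_s²)/(2(1−ρ)) = 0.2137·(1+0.875)/(2·0.5377)
= 0.2137·1.8750/1.0753 = 0.37270

Final: 0.37270


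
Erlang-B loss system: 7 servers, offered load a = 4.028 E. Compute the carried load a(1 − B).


B(7,4.028) = 0.064184 (Erlang-B)
Carried load = a(1 − B) = 4.028·(1 − 0.064184) = 4.028·0.935816 = 3.7695 E

Final: 3.7695 Erlangs


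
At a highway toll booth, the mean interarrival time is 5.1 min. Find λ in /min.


λ = 1/(interarrival time) in consistent units.
1 minute = 1 min, so λ = 1/5.1 = 0.1961 per minute

Final: 0.1961 /min


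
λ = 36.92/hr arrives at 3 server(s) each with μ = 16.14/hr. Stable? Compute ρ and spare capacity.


Total capacity cμ = 3·16.14 = 48.42/hr
ρ = λ/(cμ) = 36.92/48.42 = 0.7625
Stable ⇔ ρ < 1: YES
Spare capacity = cμ − λ = 48.42 − 36.92 = 11.50/hr

Final: ρ = 0.7625; stable; margin = 11.50/hr


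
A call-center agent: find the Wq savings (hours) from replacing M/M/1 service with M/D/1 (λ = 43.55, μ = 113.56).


ρ = 43.55/113.56 = 0.3835
Wq(M/M/1) = ρ/(μ−λ) = 0.3835/70.01 = 0.005478 hr
Wq(M/D/1) = ρ/(2(μ−λ)) = 0.002739 hr
Savings = 0.005478 − 0.002739 = 0.002739 hr

Final: 0.002739 hr


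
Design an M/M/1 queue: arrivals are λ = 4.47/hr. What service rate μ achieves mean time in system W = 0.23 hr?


W = 1/(μ−λ) ⇒ μ − λ = 1/W = 1/0.23 = 4.3478
μ = λ + 1/W = 4.47 + 4.3478 = 8.8178 per hr

Final: 8.8178 /hr


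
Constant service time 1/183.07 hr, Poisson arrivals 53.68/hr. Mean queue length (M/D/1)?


ρ = 53.68/183.07 = 0.2932
M/D/1: Lq = ρ²/(2(1−ρ)) = 0.08598/(2·0.7068) = 0.06082

Final: 0.06082


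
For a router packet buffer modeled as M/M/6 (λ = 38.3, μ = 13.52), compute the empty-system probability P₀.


a = λ/μ = 38.3/13.52 = 2.8328; ρ = a/c = 0.4721
Σ_{k=0}^{5} a^k/k! (terms k=0..5) = 1.00000 + 2.83284 + 4.01249 + 3.78892 + 2.68335 + 1.52030 = 15.83790
Tail: a^6/(6!(1−ρ)) = 516.81189/(720·0.5279) = 1.35982
P₀ = 1/(15.83790 + 1.35982) = 1/17.19772 = 0.058147

Final: 0.058147


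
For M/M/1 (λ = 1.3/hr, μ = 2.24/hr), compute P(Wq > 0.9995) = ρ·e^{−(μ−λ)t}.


ρ = 1.3/2.24 = 0.5804
P(Wq > t) = ρ·e^{−(μ−λ)t} = 0.5804·e^{−0.9395}
= 0.5804·0.390811 = 0.226810

Final: 0.226810


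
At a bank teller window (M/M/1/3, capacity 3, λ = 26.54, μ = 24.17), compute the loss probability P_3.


ρ = λ/μ = 26.54/24.17 = 1.0981
P_K = (1−ρ)ρ^K/(1−ρ^(K+1)) = (-0.09806·1.323954)/(1 − 1.453775)
= -0.129821/-0.453775 = 0.286091

Final: 0.286091


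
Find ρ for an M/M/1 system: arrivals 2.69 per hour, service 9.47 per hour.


ρ = λ/μ = 2.69/9.47 = 0.2841

Final: 0.2841


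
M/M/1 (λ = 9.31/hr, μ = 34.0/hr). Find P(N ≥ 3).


ρ = 9.31/34.0 = 0.2738
P(N ≥ n) = ρ^n = 0.2738^3 = 0.020531

Final: 0.020531


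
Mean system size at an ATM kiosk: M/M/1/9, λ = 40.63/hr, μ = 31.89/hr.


ρ = 40.63/31.89 = 1.2741
L = ρ[1 − (K+1)ρ^K + Kρ^(K+1)] / [(1−ρ)(1−ρ^(K+1))]
Numerator: 1.2741·(1 − 10·8.845670 + 9·11.269977) = 17.802660
Denominator: (-0.2741)·(-10.269977) = 2.814663
L = 17.802660/2.814663 = 6.3250

Final: 6.3250


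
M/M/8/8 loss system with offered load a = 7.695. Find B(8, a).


B(c,a) = (a^c/c!) / Σ_{k=0}^{c} a^k/k!
a^8/8! = 304.893714
Σ terms (k=0..8): 1.00000 + 7.69500 + 29.60651 + 75.94070 + 146.09093 + 224.83394 + 288.34953 + 316.97852 + 304.89371 = 1395.388853
B = 304.893714/1395.388853 = 0.218501

Final: 0.218501


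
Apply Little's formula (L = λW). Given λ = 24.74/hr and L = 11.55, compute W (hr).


W = L/λ = 11.55/24.74 = 0.4669 hr

Final: 0.4669 hr


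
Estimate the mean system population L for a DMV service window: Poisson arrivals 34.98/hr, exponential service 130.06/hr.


ρ = λ/μ = 34.98/130.06 = 0.2690
L = ρ/(1−ρ) = 0.2690/(1 − 0.2690) = 0.2690/0.7310 = 0.3679

Final: 0.3679


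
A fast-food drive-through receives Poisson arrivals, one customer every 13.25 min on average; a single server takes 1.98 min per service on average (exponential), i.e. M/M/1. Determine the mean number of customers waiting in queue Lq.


λ = 60/13.25 = 4.5283 /hr
μ = 60/1.98 = 30.3030 /hr
ρ = λ/μ = 4.5283/30.3030 = 0.1494
Lq = ρ²/(1−ρ) = 0.02233/0.8506 = 0.02625

Final: 0.02625


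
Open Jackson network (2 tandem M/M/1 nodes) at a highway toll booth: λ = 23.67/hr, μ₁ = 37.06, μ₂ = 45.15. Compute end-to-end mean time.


Each node sees arrival rate λ = 23.67/hr (tandem ⇒ throughput preserved).
W₁ = 1/(μ₁−λ) = 1/(37.06−23.67) = 0.07468 hr
W₂ = 1/(μ₂−λ) = 1/(45.15−23.67) = 0.04655 hr
W_total = W₁ + W₂ = 0.07468 + 0.04655 = 0.12124 hr

Final: 0.12124 hr


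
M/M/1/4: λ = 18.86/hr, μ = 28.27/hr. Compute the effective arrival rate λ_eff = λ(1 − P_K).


ρ = 0.6671; P_K = (1−ρ)ρ^4/(1−ρ^5) = 0.075977
λ_eff = λ(1 − P_K) = 18.86·(1 − 0.075977) = 18.86·0.924023 = 17.4271 /hr

Final: 17.4271 /hr


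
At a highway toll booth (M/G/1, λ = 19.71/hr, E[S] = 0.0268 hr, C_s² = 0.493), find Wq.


ρ = λ·E[S] = 19.71·0.0268 = 0.5282
E[S²] = E[S]²(1+C_s²) = 0.0268²·(1+0.493) = 0.001072
Wq = λ·E[S²]/(2(1−ρ)) = 19.71·0.001072/(2·0.4718) = 0.02240 hr

Final: 0.02240 hr


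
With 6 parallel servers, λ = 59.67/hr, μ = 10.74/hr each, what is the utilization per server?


ρ = λ/(cμ) = 59.67/(6·10.74) = 59.67/64.44 = 0.9260

Final: 0.9260


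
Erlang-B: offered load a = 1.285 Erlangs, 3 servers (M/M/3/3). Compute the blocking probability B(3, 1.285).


B(c,a) = (a^c/c!) / Σ_{k=0}^{c} a^k/k!
a^3/3! = 0.353637
Σ terms (k=0..3): 1.00000 + 1.28500 + 0.82561 + 0.35364 = 3.464250
B = 0.353637/3.464250 = 0.102082

Final: 0.102082


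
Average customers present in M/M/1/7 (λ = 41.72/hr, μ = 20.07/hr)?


ρ = 41.72/20.07 = 2.0787
L = ρ[1 − (K+1)ρ^K + Kρ^(K+1)] / [(1−ρ)(1−ρ^(K+1))]
Numerator: 2.0787·(1 − 8·167.717543 + 7·348.638559) = 2286.034767
Denominator: (-1.0787)·(-347.638559) = 375.006219
L = 2286.034767/375.006219 = 6.0960

Final: 6.0960


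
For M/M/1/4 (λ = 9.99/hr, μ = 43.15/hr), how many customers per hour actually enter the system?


ρ = 0.2315; P_K = (1−ρ)ρ^4/(1−ρ^5) = 0.002209
λ_eff = λ(1 − P_K) = 9.99·(1 − 0.002209) = 9.99·0.997791 = 9.9679 /hr

Final: 9.9679 /hr


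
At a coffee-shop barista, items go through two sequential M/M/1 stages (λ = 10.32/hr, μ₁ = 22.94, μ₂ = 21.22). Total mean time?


Each node sees arrival rate λ = 10.32/hr (tandem ⇒ throughput preserved).
W₁ = 1/(μ₁−λ) = 1/(22.94−10.32) = 0.07924 hr
W₂ = 1/(μ₂−λ) = 1/(21.22−10.32) = 0.09174 hr
W_total = W₁ + W₂ = 0.07924 + 0.09174 = 0.17098 hr

Final: 0.17098 hr


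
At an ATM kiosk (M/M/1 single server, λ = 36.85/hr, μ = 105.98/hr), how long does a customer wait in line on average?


ρ = 36.85/105.98 = 0.3477
Wq = ρ/(μ−λ) = 0.3477/(105.98 − 36.85) = 0.3477/69.13 = 0.005030 hr

Final: 0.005030 hr


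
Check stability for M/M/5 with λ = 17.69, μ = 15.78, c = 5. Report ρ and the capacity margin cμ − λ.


Total capacity cμ = 5·15.78 = 78.90/hr
ρ = λ/(cμ) = 17.69/78.90 = 0.2242
Stable ⇔ ρ < 1: YES
Spare capacity = cμ − λ = 78.90 − 17.69 = 61.21/hr

Final: ρ = 0.2242; stable; margin = 61.21/hr


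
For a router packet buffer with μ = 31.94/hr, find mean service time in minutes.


Mean service time = 1/μ = 1/31.94 hour = 0.03131 hour
In minutes: 0.03131 × 60 = 1.8785 min

Final: 1.8785 min


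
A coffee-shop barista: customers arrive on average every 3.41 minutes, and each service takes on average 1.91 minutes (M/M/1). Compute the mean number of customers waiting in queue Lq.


λ = 60/3.41 = 17.5953 /hr
μ = 60/1.91 = 31.4136 /hr
ρ = λ/μ = 17.5953/31.4136 = 0.5601
Lq = ρ²/(1−ρ) = 0.3137/0.4399 = 0.7132

Final: 0.7132


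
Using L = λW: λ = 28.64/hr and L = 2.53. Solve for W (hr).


W = L/λ = 2.53/28.64 = 0.08834 hr

Final: 0.08834 hr


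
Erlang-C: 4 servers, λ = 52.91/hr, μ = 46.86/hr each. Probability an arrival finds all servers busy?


a = λ/μ = 1.1291; ρ = a/4 = 0.2823
P₀ = 0.322495 (from M/M/c formula)
C(c,a) = [a^c/(c!(1−ρ))]·P₀ = [1.62533/(24·0.7177)]·0.322495
= 0.09436·0.322495 = 0.030430

Final: 0.030430


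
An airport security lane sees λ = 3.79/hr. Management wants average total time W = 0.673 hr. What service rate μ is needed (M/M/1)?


W = 1/(μ−λ) ⇒ μ − λ = 1/W = 1/0.673 = 1.4859
μ = λ + 1/W = 3.79 + 1.4859 = 5.2759 per hr

Final: 5.2759 /hr


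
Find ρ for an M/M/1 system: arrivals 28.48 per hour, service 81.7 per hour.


ρ = λ/μ = 28.48/81.7 = 0.3486

Final: 0.3486


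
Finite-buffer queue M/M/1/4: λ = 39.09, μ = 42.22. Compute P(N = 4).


ρ = λ/μ = 39.09/42.22 = 0.9259
P_K = (1−ρ)ρ^K/(1−ρ^(K+1)) = (0.07414·0.734835)/(1 − 0.680358)
= 0.054477/0.319642 = 0.170432

Final: 0.170432


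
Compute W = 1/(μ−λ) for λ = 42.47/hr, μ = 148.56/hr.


W = 1/(μ−λ) = 1/(148.56 − 42.47) = 1/106.09 = 0.009426 hr

Final: 0.009426 hr


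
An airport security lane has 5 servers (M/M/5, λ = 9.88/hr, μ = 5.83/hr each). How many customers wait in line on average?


a = λ/μ = 1.6947; ρ = a/5 = 0.3389
P₀ = 0.183093
Lq = P₀·a^c·ρ / (c!·(1−ρ)²) = 0.183093·13.97790·0.3389/(120·0.43700)
= 0.01654

Final: 0.01654


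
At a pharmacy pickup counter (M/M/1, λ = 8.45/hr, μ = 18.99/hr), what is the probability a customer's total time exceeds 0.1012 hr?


W ~ Exponential(μ−λ) for M/M/1.
μ − λ = 18.99 − 8.45 = 10.5400
P(W > t) = e^{−(μ−λ)t} = e^{−1.0666} = 0.344160

Final: 0.344160


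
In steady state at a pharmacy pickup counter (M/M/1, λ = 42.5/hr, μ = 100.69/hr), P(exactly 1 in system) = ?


ρ = 42.5/100.69 = 0.4221
P_n = (1−ρ)·ρ^n = (1 − 0.4221)·0.4221^1 = 0.5779·0.422088 = 0.243930

Final: 0.243930


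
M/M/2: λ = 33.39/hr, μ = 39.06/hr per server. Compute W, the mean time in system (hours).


a = 0.8548; ρ = 0.4274; P₀ = 0.401130
Lq = P₀·a^c·ρ/(c!(1−ρ)²) = 0.19108
Wq = Lq/λ = 0.19108/33.39 = 0.005723 hr
W = Wq + 1/μ = 0.005723 + 0.02560 = 0.03132 hr

Final: 0.03132 hr


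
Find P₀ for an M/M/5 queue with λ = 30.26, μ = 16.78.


a = λ/μ = 30.26/16.78 = 1.8033; ρ = a/c = 0.3607
Σ_{k=0}^{4} a^k/k! (terms k=0..4) = 1.00000 + 1.80334 + 1.62601 + 0.97742 + 0.44065 = 5.84742
Tail: a^5/(5!(1−ρ)) = 19.07150/(120·0.6393) = 0.24859
P₀ = 1/(5.84742 + 0.24859) = 1/6.09601 = 0.164042

Final: 0.164042


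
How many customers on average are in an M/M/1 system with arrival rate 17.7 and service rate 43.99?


ρ = λ/μ = 17.7/43.99 = 0.4024
L = ρ/(1−ρ) = 0.4024/(1 − 0.4024) = 0.4024/0.5976 = 0.6733

Final: 0.6733


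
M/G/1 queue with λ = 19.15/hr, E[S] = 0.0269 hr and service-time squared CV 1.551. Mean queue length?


ρ = λ·E[S] = 19.15·0.0269 = 0.5151
Lq = ρ²(1+C_s²)/(2(1−ρ)) = 0.2654·(1+1.551)/(2·0.4849)
= 0.2654·2.5510/0.9697 = 0.69807

Final: 0.69807


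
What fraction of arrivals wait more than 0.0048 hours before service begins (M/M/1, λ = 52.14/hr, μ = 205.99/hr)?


ρ = 52.14/205.99 = 0.2531
P(Wq > t) = ρ·e^{−(μ−λ)t} = 0.2531·e^{−0.7385}
= 0.2531·0.477840 = 0.120950

Final: 0.120950


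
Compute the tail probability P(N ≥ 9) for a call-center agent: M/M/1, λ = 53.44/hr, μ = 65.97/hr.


ρ = 53.44/65.97 = 0.8101
P(N ≥ n) = ρ^n = 0.8101^9 = 0.150203

Final: 0.150203


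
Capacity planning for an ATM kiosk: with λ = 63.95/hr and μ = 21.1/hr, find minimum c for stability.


Stability requires cμ > λ ⇔ c > λ/μ.
λ/μ = 63.95/21.1 = 3.0308
Minimum integer c = ⌊3.0308⌋ + 1 = 4
Check: 4·21.1 = 84.40 > 63.95, while 3·21.1 = 63.30 ≤ 63.95

Final: 4 servers


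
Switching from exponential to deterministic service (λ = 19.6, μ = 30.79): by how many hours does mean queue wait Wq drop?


ρ = 19.6/30.79 = 0.6366
Wq(M/M/1) = ρ/(μ−λ) = 0.6366/11.19 = 0.05689 hr
Wq(M/D/1) = ρ/(2(μ−λ)) = 0.02844 hr
Savings = 0.05689 − 0.02844 = 0.02844 hr

Final: 0.02844 hr


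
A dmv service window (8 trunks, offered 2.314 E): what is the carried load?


B(8,2.314) = 0.002017 (Erlang-B)
Carried load = a(1 − B) = 2.314·(1 − 0.002017) = 2.314·0.997983 = 2.3093 E

Final: 2.3093 Erlangs


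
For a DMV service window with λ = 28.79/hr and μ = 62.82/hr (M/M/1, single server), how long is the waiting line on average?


ρ = 28.79/62.82 = 0.4583
Lq = ρ²/(1−ρ) = 0.2100/0.5417 = 0.3877

Final: 0.3877


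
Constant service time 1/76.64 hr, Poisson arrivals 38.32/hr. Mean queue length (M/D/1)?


ρ = 38.32/76.64 = 0.5000
M/D/1: Lq = ρ²/(2(1−ρ)) = 0.2500/(2·0.5000) = 0.25000

Final: 0.25000


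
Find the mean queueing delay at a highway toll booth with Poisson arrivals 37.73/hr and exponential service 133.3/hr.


ρ = 37.73/133.3 = 0.2830
Wq = ρ/(μ−λ) = 0.2830/(133.3 − 37.73) = 0.2830/95.57 = 0.002962 hr

Final: 0.002962 hr


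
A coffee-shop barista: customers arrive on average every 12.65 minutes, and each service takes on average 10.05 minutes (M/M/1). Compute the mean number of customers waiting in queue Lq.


λ = 60/12.65 = 4.7431 /hr
μ = 60/10.05 = 5.9701 /hr
ρ = λ/μ = 4.7431/5.9701 = 0.7945
Lq = ρ²/(1−ρ) = 0.6312/0.2055 = 3.0709

Final: 3.0709


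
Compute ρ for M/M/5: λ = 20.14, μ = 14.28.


ρ = λ/(cμ) = 20.14/(5·14.28) = 20.14/71.40 = 0.2821

Final: 0.2821


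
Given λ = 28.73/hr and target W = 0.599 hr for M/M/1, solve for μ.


W = 1/(μ−λ) ⇒ μ − λ = 1/W = 1/0.599 = 1.6694
μ = λ + 1/W = 28.73 + 1.6694 = 30.3994 per hr

Final: 30.3994 /hr


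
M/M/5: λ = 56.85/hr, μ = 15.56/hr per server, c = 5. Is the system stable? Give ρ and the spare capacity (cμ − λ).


Total capacity cμ = 5·15.56 = 77.80/hr
ρ = λ/(cμ) = 56.85/77.80 = 0.7307
Stable ⇔ ρ < 1: YES
Spare capacity = cμ − λ = 77.80 − 56.85 = 20.95/hr

Final: ρ = 0.7307; stable; margin = 20.95/hr


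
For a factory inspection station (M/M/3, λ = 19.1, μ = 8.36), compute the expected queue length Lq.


a = λ/μ = 2.2847; ρ = a/3 = 0.7616
P₀ = 0.070271
Lq = P₀·a^c·ρ / (c!·(1−ρ)²) = 0.070271·11.92563·0.7616/(6·0.05685)
= 1.87097

Final: 1.87097


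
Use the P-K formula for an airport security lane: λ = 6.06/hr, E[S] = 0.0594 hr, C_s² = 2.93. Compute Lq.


ρ = λ·E[S] = 6.06·0.0594 = 0.3600
Lq = ρ²(1+C_s²)/(2(1−ρ)) = 0.1296·(1+2.93)/(2·0.6400)
= 0.1296·3.9300/1.2801 = 0.39781

Final: 0.39781


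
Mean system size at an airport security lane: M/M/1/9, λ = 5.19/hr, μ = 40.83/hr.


ρ = 5.19/40.83 = 0.1271
L = ρ[1 − (K+1)ρ^K + Kρ^(K+1)] / [(1−ρ)(1−ρ^(K+1))]
Numerator: 0.1271·(1 − 10·0.000000008663 + 9·0.000000001101) = 0.127112
Denominator: (0.8729)·(1.000000) = 0.872888
L = 0.127112/0.872888 = 0.1456

Final: 0.1456


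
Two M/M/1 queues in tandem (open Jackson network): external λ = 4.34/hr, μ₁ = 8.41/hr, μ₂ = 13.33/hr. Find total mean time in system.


Each node sees arrival rate λ = 4.34/hr (tandem ⇒ throughput preserved).
W₁ = 1/(μ₁−λ) = 1/(8.41−4.34) = 0.24570 hr
W₂ = 1/(μ₂−λ) = 1/(13.33−4.34) = 0.11123 hr
W_total = W₁ + W₂ = 0.24570 + 0.11123 = 0.35693 hr

Final: 0.35693 hr


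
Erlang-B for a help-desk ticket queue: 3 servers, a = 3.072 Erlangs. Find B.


B(c,a) = (a^c/c!) / Σ_{k=0}^{c} a^k/k!
a^3/3! = 4.831838
Σ terms (k=0..3): 1.00000 + 3.07200 + 4.71859 + 4.83184 = 13.622430
B = 4.831838/13.622430 = 0.354697

Final: 0.354697


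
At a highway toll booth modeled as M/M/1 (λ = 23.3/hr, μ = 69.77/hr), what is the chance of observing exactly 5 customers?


ρ = 23.3/69.77 = 0.3340
P_n = (1−ρ)·ρ^n = (1 − 0.3340)·0.3340^5 = 0.6660·0.004154 = 0.002767

Final: 0.002767


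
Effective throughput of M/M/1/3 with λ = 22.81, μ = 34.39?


ρ = 0.6633; P_K = (1−ρ)ρ^3/(1−ρ^4) = 0.121835
λ_eff = λ(1 − P_K) = 22.81·(1 − 0.121835) = 22.81·0.878165 = 20.0309 /hr

Final: 20.0309 /hr


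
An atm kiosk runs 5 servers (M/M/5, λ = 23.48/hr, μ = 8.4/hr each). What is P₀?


a = λ/μ = 23.48/8.4 = 2.7952; ρ = a/c = 0.5590
Σ_{k=0}^{4} a^k/k! (terms k=0..4) = 1.00000 + 2.79524 + 3.90668 + 3.64003 + 2.54369 = 13.88564
Tail: a^5/(5!(1−ρ)) = 170.64518/(120·0.4410) = 3.22494
P₀ = 1/(13.88564 + 3.22494) = 1/17.11057 = 0.058443

Final: 0.058443


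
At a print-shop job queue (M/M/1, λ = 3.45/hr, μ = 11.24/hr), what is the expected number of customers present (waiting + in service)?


ρ = λ/μ = 3.45/11.24 = 0.3069
L = ρ/(1−ρ) = 0.3069/(1 − 0.3069) = 0.3069/0.6931 = 0.4429

Final: 0.4429


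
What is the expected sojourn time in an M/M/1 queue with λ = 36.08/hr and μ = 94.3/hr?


W = 1/(μ−λ) = 1/(94.3 − 36.08) = 1/58.22 = 0.01718 hr

Final: 0.01718 hr


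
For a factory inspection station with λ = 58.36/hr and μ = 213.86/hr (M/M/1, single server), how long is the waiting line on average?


ρ = 58.36/213.86 = 0.2729
Lq = ρ²/(1−ρ) = 0.07447/0.7271 = 0.1024

Final: 0.1024


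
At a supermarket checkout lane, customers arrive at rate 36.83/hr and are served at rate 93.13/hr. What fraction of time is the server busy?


ρ = λ/μ = 36.83/93.13 = 0.3955

Final: 0.3955


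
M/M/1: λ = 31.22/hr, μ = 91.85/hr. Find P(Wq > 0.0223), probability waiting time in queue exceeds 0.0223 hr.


ρ = 31.22/91.85 = 0.3399
P(Wq > t) = ρ·e^{−(μ−λ)t} = 0.3399·e^{−1.3520}
= 0.3399·0.258710 = 0.087936

Final: 0.087936


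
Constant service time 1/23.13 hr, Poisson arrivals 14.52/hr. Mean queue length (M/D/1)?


ρ = 14.52/23.13 = 0.6278
M/D/1: Lq = ρ²/(2(1−ρ)) = 0.3941/(2·0.3722) = 0.52933

Final: 0.52933


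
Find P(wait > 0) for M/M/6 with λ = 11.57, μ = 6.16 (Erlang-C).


a = λ/μ = 1.8782; ρ = a/6 = 0.3130
P₀ = 0.152704 (from M/M/c formula)
C(c,a) = [a^c/(c!(1−ρ))]·P₀ = [43.90519/(720·0.6870)]·0.152704
= 0.08877·0.152704 = 0.013555

Final: 0.013555


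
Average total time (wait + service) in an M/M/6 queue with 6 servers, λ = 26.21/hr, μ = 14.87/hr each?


a = 1.7626; ρ = 0.2938; P₀ = 0.171479
Lq = P₀·a^c·ρ/(c!(1−ρ)²) = 0.004207
Wq = Lq/λ = 0.004207/26.21 = 0.0001605 hr
W = Wq + 1/μ = 0.0001605 + 0.06725 = 0.06741 hr

Final: 0.06741 hr


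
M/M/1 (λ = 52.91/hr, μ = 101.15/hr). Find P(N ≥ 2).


ρ = 52.91/101.15 = 0.5231
P(N ≥ n) = ρ^n = 0.5231^2 = 0.273617

Final: 0.273617


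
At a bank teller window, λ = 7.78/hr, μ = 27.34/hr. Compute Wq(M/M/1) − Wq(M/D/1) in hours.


ρ = 7.78/27.34 = 0.2846
Wq(M/M/1) = ρ/(μ−λ) = 0.2846/19.56 = 0.01455 hr
Wq(M/D/1) = ρ/(2(μ−λ)) = 0.007274 hr
Savings = 0.01455 − 0.007274 = 0.007274 hr

Final: 0.007274 hr


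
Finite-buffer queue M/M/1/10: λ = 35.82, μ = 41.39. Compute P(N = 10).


ρ = λ/μ = 35.82/41.39 = 0.8654
P_K = (1−ρ)ρ^K/(1−ρ^(K+1)) = (0.1346·0.235669)/(1 − 0.203954)
= 0.031715/0.796046 = 0.039840

Final: 0.039840


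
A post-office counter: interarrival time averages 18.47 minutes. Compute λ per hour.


λ = 1/(interarrival time) in consistent units.
1 hour = 60 min, so λ = 60/18.47 = 3.2485 per hour

Final: 3.2485 /hr


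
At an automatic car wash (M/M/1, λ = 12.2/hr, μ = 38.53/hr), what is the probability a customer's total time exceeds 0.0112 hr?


W ~ Exponential(μ−λ) for M/M/1.
μ − λ = 38.53 − 12.2 = 26.3300
P(W > t) = e^{−(μ−λ)t} = e^{−0.2949} = 0.744609

Final: 0.744609


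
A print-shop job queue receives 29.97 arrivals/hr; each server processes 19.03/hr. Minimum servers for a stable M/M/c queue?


Stability requires cμ > λ ⇔ c > λ/μ.
λ/μ = 29.97/19.03 = 1.5749
Minimum integer c = ⌊1.5749⌋ + 1 = 2
Check: 2·19.03 = 38.06 > 29.97, while 1·19.03 = 19.03 ≤ 29.97

Final: 2 servers


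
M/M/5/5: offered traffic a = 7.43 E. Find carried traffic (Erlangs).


B(5,7.43) = 0.449198 (Erlang-B)
Carried load = a(1 − B) = 7.43·(1 − 0.449198) = 7.43·0.550802 = 4.0925 E

Final: 4.0925 Erlangs


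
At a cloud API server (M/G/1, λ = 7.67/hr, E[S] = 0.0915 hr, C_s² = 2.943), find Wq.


ρ = λ·E[S] = 7.67·0.0915 = 0.7018
E[S²] = E[S]²(1+C_s²) = 0.0915²·(1+2.943) = 0.033012
Wq = λ·E[S²]/(2(1−ρ)) = 7.67·0.033012/(2·0.2982) = 0.42456 hr

Final: 0.42456 hr


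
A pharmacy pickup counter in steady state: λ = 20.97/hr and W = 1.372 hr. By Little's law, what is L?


L = λW = 20.97·1.372 = 28.7708

Final: 28.7708


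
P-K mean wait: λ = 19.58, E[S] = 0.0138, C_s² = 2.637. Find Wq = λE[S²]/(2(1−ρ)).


ρ = λ·E[S] = 19.58·0.0138 = 0.2702
E[S²] = E[S]²(1+C_s²) = 0.0138²·(1+2.637) = 0.0006926
Wq = λ·E[S²]/(2(1−ρ)) = 19.58·0.0006926/(2·0.7298) = 0.009291 hr

Final: 0.009291 hr


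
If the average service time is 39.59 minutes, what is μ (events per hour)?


μ = 1/(service time) in consistent units.
1 hour = 60 min, so μ = 60/39.59 = 1.5155 per hour

Final: 1.5155 /hr


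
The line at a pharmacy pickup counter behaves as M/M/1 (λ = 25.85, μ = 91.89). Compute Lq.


ρ = 25.85/91.89 = 0.2813
Lq = ρ²/(1−ρ) = 0.07914/0.7187 = 0.1101

Final: 0.1101


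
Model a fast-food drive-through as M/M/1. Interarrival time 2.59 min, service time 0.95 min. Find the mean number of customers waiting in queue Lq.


λ = 60/2.59 = 23.1660 /hr
μ = 60/0.95 = 63.1579 /hr
ρ = λ/μ = 23.1660/63.1579 = 0.3668
Lq = ρ²/(1−ρ) = 0.1345/0.6332 = 0.2125

Final: 0.2125


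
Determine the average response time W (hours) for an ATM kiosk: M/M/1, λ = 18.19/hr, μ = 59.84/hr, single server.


W = 1/(μ−λ) = 1/(59.84 − 18.19) = 1/41.65 = 0.02401 hr

Final: 0.02401 hr


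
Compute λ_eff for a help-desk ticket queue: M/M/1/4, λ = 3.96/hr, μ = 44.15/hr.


ρ = 0.08969; P_K = (1−ρ)ρ^4/(1−ρ^5) = 0.00005892
λ_eff = λ(1 − P_K) = 3.96·(1 − 0.00005892) = 3.96·0.999941 = 3.9598 /hr

Final: 3.9598 /hr


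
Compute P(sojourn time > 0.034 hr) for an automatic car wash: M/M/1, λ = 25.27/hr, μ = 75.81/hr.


W ~ Exponential(μ−λ) for M/M/1.
μ − λ = 75.81 − 25.27 = 50.5400
P(W > t) = e^{−(μ−λ)t} = e^{−1.7184} = 0.179360

Final: 0.179360


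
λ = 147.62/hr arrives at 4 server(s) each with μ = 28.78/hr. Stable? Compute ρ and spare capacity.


Total capacity cμ = 4·28.78 = 115.12/hr
ρ = λ/(cμ) = 147.62/115.12 = 1.2823
Stable ⇔ ρ < 1: NO
Spare capacity = cμ − λ = 115.12 − 147.62 = -32.50/hr

Final: ρ = 1.2823; unstable; margin = -32.50/hr


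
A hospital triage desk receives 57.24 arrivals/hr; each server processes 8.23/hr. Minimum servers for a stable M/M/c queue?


Stability requires cμ > λ ⇔ c > λ/μ.
λ/μ = 57.24/8.23 = 6.9550
Minimum integer c = ⌊6.9550⌋ + 1 = 7
Check: 7·8.23 = 57.61 > 57.24, while 6·8.23 = 49.38 ≤ 57.24

Final: 7 servers


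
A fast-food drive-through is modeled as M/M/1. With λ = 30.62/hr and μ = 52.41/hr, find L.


ρ = λ/μ = 30.62/52.41 = 0.5842
L = ρ/(1−ρ) = 0.5842/(1 − 0.5842) = 0.5842/0.4158 = 1.4052

Final: 1.4052


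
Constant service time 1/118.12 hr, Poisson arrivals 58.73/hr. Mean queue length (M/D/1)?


ρ = 58.73/118.12 = 0.4972
M/D/1: Lq = ρ²/(2(1−ρ)) = 0.2472/(2·0.5028) = 0.24584

Final: 0.24584


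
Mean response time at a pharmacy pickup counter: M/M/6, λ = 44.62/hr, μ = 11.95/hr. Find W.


a = 3.7339; ρ = 0.6223; P₀ = 0.022475
Lq = P₀·a^c·ρ/(c!(1−ρ)²) = 0.36905
Wq = Lq/λ = 0.36905/44.62 = 0.008271 hr
W = Wq + 1/μ = 0.008271 + 0.08368 = 0.09195 hr

Final: 0.09195 hr


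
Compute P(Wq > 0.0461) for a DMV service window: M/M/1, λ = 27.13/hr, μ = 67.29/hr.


ρ = 27.13/67.29 = 0.4032
P(Wq > t) = ρ·e^{−(μ−λ)t} = 0.4032·e^{−1.8514}
= 0.4032·0.157021 = 0.063308

Final: 0.063308


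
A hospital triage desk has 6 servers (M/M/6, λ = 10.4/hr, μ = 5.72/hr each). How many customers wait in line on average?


a = λ/μ = 1.8182; ρ = a/6 = 0.3030
P₀ = 0.162187
Lq = P₀·a^c·ρ / (c!·(1−ρ)²) = 0.162187·36.12633·0.3030/(720·0.48577)
= 0.005077

Final: 0.005077


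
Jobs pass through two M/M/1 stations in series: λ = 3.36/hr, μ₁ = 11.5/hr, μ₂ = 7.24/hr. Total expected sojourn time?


Each node sees arrival rate λ = 3.36/hr (tandem ⇒ throughput preserved).
W₁ = 1/(μ₁−λ) = 1/(11.5−3.36) = 0.12285 hr
W₂ = 1/(μ₂−λ) = 1/(7.24−3.36) = 0.25773 hr
W_total = W₁ + W₂ = 0.12285 + 0.25773 = 0.38058 hr

Final: 0.38058 hr


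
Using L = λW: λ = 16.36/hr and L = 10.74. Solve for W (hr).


W = L/λ = 10.74/16.36 = 0.6565 hr

Final: 0.6565 hr


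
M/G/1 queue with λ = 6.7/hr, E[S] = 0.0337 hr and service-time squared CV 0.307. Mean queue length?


ρ = λ·E[S] = 6.7·0.0337 = 0.2258
Lq = ρ²(1+C_s²)/(2(1−ρ)) = 0.05098·(1+0.307)/(2·0.7742)
= 0.05098·1.3070/1.5484 = 0.04303

Final: 0.04303


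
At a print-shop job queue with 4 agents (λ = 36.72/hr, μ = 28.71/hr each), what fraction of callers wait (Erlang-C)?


a = λ/μ = 1.2790; ρ = a/4 = 0.3197
P₀ = 0.277045 (from M/M/c formula)
C(c,a) = [a^c/(c!(1−ρ))]·P₀ = [2.67595/(24·0.6803)]·0.277045
= 0.16391·0.277045 = 0.045410

Final: 0.045410


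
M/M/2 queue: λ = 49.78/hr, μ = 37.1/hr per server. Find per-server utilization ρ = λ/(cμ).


ρ = λ/(cμ) = 49.78/(2·37.1) = 49.78/74.20 = 0.6709

Final: 0.6709


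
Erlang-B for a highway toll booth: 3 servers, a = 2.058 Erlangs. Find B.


B(c,a) = (a^c/c!) / Σ_{k=0}^{c} a^k/k!
a^3/3! = 1.452730
Σ terms (k=0..3): 1.00000 + 2.05800 + 2.11768 + 1.45273 = 6.628412
B = 1.452730/6.628412 = 0.219167

Final: 0.219167


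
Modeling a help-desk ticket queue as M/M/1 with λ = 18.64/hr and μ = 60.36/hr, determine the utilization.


ρ = λ/μ = 18.64/60.36 = 0.3088

Final: 0.3088


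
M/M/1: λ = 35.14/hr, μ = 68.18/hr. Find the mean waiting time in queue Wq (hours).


ρ = 35.14/68.18 = 0.5154
Wq = ρ/(μ−λ) = 0.5154/(68.18 − 35.14) = 0.5154/33.04 = 0.01560 hr

Final: 0.01560 hr


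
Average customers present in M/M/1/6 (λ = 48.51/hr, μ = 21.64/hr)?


ρ = 48.51/21.64 = 2.2417
L = ρ[1 − (K+1)ρ^K + Kρ^(K+1)] / [(1−ρ)(1−ρ^(K+1))]
Numerator: 2.2417·(1 − 7·126.894883 + 6·284.457984) = 1837.021967
Denominator: (-1.2417)·(-283.457984) = 351.964696
L = 1837.021967/351.964696 = 5.2193

Final: 5.2193


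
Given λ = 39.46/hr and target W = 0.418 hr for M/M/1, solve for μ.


W = 1/(μ−λ) ⇒ μ − λ = 1/W = 1/0.418 = 2.3923
μ = λ + 1/W = 39.46 + 2.3923 = 41.8523 per hr

Final: 41.8523 /hr


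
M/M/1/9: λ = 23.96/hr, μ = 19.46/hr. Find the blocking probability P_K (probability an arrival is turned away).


ρ = λ/μ = 23.96/19.46 = 1.2312
P_K = (1−ρ)ρ^K/(1−ρ^(K+1)) = (-0.2312·6.502731)/(1 − 8.006446)
= -1.503715/-7.006446 = 0.214619

Final: 0.214619


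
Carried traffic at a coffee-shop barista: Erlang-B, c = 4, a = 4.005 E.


B(4,4.005) = 0.311162 (Erlang-B)
Carried load = a(1 − B) = 4.005·(1 − 0.311162) = 4.005·0.688838 = 2.7588 E

Final: 2.7588 Erlangs


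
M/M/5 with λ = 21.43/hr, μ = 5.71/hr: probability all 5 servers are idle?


a = λ/μ = 21.43/5.71 = 3.7531; ρ = a/c = 0.7506
Σ_{k=0}^{4} a^k/k! (terms k=0..4) = 1.00000 + 3.75306 + 7.04275 + 8.81063 + 8.26672 = 28.87316
Tail: a^5/(5!(1−ρ)) = 744.61249/(120·0.2494) = 24.88142
P₀ = 1/(28.87316 + 24.88142) = 1/53.75458 = 0.018603

Final: 0.018603


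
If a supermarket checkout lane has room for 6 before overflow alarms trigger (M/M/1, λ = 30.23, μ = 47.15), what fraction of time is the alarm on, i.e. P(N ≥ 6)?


ρ = 30.23/47.15 = 0.6411
P(N ≥ n) = ρ^n = 0.6411^6 = 0.069461

Final: 0.069461


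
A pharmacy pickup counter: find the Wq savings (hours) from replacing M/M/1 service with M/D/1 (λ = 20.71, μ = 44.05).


ρ = 20.71/44.05 = 0.4701
Wq(M/M/1) = ρ/(μ−λ) = 0.4701/23.34 = 0.02014 hr
Wq(M/D/1) = ρ/(2(μ−λ)) = 0.01007 hr
Savings = 0.02014 − 0.01007 = 0.01007 hr

Final: 0.01007 hr


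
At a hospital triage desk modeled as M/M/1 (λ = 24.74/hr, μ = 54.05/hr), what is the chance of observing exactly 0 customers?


ρ = 24.74/54.05 = 0.4577
P_n = (1−ρ)·ρ^n = (1 − 0.4577)·0.4577^0 = 0.5423·1.000000 = 0.542276

Final: 0.542276


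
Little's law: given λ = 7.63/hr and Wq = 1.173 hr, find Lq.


Lq = λWq = 7.63·1.173 = 8.9500

Final: 8.9500


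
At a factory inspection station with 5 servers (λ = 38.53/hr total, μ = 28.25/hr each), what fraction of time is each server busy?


ρ = λ/(cμ) = 38.53/(5·28.25) = 38.53/141.25 = 0.2728

Final: 0.2728


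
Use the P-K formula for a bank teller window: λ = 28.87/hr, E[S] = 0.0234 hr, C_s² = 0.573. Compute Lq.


ρ = λ·E[S] = 28.87·0.0234 = 0.6756
Lq = ρ²(1+C_s²)/(2(1−ρ)) = 0.4564·(1+0.573)/(2·0.3244)
= 0.4564·1.5730/0.6489 = 1.10634

Final: 1.10634


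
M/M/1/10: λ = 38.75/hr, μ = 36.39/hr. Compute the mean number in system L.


ρ = 38.75/36.39 = 1.0649
L = ρ[1 − (K+1)ρ^K + Kρ^(K+1)] / [(1−ρ)(1−ρ^(K+1))]
Numerator: 1.0649·(1 − 11·1.874548 + 10·1.996118) = 0.363277
Denominator: (-0.06485)·(-0.996118) = 0.064601
L = 0.363277/0.064601 = 5.6234

Final: 5.6234


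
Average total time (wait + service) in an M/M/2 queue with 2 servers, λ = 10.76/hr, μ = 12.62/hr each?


a = 0.8526; ρ = 0.4263; P₀ = 0.402222
Lq = P₀·a^c·ρ/(c!(1−ρ)²) = 0.18937
Wq = Lq/λ = 0.18937/10.76 = 0.01760 hr
W = Wq + 1/μ = 0.01760 + 0.07924 = 0.09684 hr

Final: 0.09684 hr


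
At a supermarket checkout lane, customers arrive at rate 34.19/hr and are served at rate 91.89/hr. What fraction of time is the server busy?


ρ = λ/μ = 34.19/91.89 = 0.3721

Final: 0.3721


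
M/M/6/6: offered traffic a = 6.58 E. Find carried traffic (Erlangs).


B(6,6.58) = 0.304391 (Erlang-B)
Carried load = a(1 − B) = 6.58·(1 − 0.304391) = 6.58·0.695609 = 4.5771 E

Final: 4.5771 Erlangs


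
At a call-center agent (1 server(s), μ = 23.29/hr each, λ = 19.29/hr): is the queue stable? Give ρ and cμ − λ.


Total capacity cμ = 1·23.29 = 23.29/hr
ρ = λ/(cμ) = 19.29/23.29 = 0.8283
Stable ⇔ ρ < 1: YES
Spare capacity = cμ − λ = 23.29 − 19.29 = 4.00/hr

Final: ρ = 0.8283; stable; margin = 4.00/hr


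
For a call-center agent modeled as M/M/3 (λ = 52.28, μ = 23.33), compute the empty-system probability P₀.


a = λ/μ = 52.28/23.33 = 2.2409; ρ = a/c = 0.7470
Σ_{k=0}^{2} a^k/k! (terms k=0..2) = 1.00000 + 2.24089 + 2.51080 = 5.75169
Tail: a^3/(3!(1−ρ)) = 11.25285/(6·0.2530) = 7.41189
P₀ = 1/(5.75169 + 7.41189) = 1/13.16357 = 0.075967

Final: 0.075967


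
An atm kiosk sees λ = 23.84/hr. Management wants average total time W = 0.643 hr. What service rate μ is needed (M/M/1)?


W = 1/(μ−λ) ⇒ μ − λ = 1/W = 1/0.643 = 1.5552
μ = λ + 1/W = 23.84 + 1.5552 = 25.3952 per hr

Final: 25.3952 /hr


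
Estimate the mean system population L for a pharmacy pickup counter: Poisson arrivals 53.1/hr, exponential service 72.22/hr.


ρ = λ/μ = 53.1/72.22 = 0.7353
L = ρ/(1−ρ) = 0.7353/(1 − 0.7353) = 0.7353/0.2647 = 2.7772

Final: 2.7772


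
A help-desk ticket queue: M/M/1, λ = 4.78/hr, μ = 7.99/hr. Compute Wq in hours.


ρ = 4.78/7.99 = 0.5982
Wq = ρ/(μ−λ) = 0.5982/(7.99 − 4.78) = 0.5982/3.21 = 0.1864 hr

Final: 0.1864 hr


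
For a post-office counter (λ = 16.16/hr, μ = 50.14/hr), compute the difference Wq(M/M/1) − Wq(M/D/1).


ρ = 16.16/50.14 = 0.3223
Wq(M/M/1) = ρ/(μ−λ) = 0.3223/33.98 = 0.009485 hr
Wq(M/D/1) = ρ/(2(μ−λ)) = 0.004742 hr
Savings = 0.009485 − 0.004742 = 0.004742 hr

Final: 0.004742 hr


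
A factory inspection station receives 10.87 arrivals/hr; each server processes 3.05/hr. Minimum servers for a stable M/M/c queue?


Stability requires cμ > λ ⇔ c > λ/μ.
λ/μ = 10.87/3.05 = 3.5639
Minimum integer c = ⌊3.5639⌋ + 1 = 4
Check: 4·3.05 = 12.20 > 10.87, while 3·3.05 = 9.15 ≤ 10.87

Final: 4 servers


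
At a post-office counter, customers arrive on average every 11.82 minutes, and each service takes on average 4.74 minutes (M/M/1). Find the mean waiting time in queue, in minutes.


λ = 60/11.82 = 5.0761 /hr
μ = 60/4.74 = 12.6582 /hr
ρ = λ/μ = 5.0761/12.6582 = 0.4010
Wq = ρ/(μ−λ) = 0.4010/(12.6582−5.0761) = 0.05289 hr
In minutes: 0.05289·60 = 3.173 min

Final: 3.173 min


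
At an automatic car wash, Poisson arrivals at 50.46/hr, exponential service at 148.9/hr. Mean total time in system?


W = 1/(μ−λ) = 1/(148.9 − 50.46) = 1/98.44 = 0.01016 hr

Final: 0.01016 hr


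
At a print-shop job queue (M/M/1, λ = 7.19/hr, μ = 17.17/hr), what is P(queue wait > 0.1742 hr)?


ρ = 7.19/17.17 = 0.4188
P(Wq > t) = ρ·e^{−(μ−λ)t} = 0.4188·e^{−1.7385}
= 0.4188·0.175781 = 0.073609

Final: 0.073609


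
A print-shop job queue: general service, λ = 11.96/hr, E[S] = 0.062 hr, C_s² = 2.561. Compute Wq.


ρ = λ·E[S] = 11.96·0.062 = 0.7415
E[S²] = E[S]²(1+C_s²) = 0.062²·(1+2.561) = 0.013688
Wq = λ·E[S²]/(2(1−ρ)) = 11.96·0.013688/(2·0.2585) = 0.31669 hr

Final: 0.31669 hr


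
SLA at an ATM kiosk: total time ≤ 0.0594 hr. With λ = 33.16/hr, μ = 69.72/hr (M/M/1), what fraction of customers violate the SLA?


W ~ Exponential(μ−λ) for M/M/1.
μ − λ = 69.72 − 33.16 = 36.5600
P(W > t) = e^{−(μ−λ)t} = e^{−2.1717} = 0.113988

Final: 0.113988


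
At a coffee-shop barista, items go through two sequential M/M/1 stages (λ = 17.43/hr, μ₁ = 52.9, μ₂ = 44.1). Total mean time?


Each node sees arrival rate λ = 17.43/hr (tandem ⇒ throughput preserved).
W₁ = 1/(μ₁−λ) = 1/(52.9−17.43) = 0.02819 hr
W₂ = 1/(μ₂−λ) = 1/(44.1−17.43) = 0.03750 hr
W_total = W₁ + W₂ = 0.02819 + 0.03750 = 0.06569 hr

Final: 0.06569 hr


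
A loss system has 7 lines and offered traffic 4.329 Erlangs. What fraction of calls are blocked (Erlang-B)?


B(c,a) = (a^c/c!) / Σ_{k=0}^{c} a^k/k!
a^7/7! = 5.653047
Σ terms (k=0..7): 1.00000 + 4.32900 + 9.37012 + 13.52108 + 14.63319 + 12.66942 + 9.14099 + 5.65305 = 70.316848
B = 5.653047/70.316848 = 0.080394

Final: 0.080394


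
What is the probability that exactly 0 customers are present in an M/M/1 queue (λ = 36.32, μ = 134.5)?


ρ = 36.32/134.5 = 0.2700
P_n = (1−ρ)·ρ^n = (1 − 0.2700)·0.2700^0 = 0.7300·1.000000 = 0.729963

Final: 0.729963


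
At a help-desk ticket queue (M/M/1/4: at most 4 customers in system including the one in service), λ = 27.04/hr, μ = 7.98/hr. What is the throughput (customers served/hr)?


ρ = 3.3885; P_K = (1−ρ)ρ^4/(1−ρ^5) = 0.706463
λ_eff = λ(1 − P_K) = 27.04·(1 − 0.706463) = 27.04·0.293537 = 7.9372 /hr

Final: 7.9372 /hr


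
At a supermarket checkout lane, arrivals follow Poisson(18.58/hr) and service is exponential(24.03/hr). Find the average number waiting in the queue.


ρ = 18.58/24.03 = 0.7732
Lq = ρ²/(1−ρ) = 0.5978/0.2268 = 2.6360

Final: 2.6360


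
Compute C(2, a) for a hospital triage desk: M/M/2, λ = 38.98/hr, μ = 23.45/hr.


a = λ/μ = 1.6623; ρ = a/2 = 0.8311
P₀ = 0.092222 (from M/M/c formula)
C(c,a) = [a^c/(c!(1−ρ))]·P₀ = [2.76311/(2·0.1689)]·0.092222
= 8.18117·0.092222 = 0.754482

Final: 0.754482


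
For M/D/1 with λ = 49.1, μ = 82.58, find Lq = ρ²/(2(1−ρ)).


ρ = 49.1/82.58 = 0.5946
M/D/1: Lq = ρ²/(2(1−ρ)) = 0.3535/(2·0.4054) = 0.43599

Final: 0.43599


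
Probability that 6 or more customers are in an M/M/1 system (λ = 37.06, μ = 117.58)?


ρ = 37.06/117.58 = 0.3152
P(N ≥ n) = ρ^n = 0.3152^6 = 0.0009805

Final: 0.0009805


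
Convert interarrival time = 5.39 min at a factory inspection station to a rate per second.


λ = 1/(interarrival time) in consistent units.
1 second = 0.0166667 min, so λ = 0.0166667/5.39 = 0.003092 per second

Final: 0.003092 /sec


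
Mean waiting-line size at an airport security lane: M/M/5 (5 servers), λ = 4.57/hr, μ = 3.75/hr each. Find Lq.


a = λ/μ = 1.2187; ρ = a/5 = 0.2437
P₀ = 0.295472
Lq = P₀·a^c·ρ / (c!·(1−ρ)²) = 0.295472·2.68797·0.2437/(120·0.57194)
= 0.002820

Final: 0.002820


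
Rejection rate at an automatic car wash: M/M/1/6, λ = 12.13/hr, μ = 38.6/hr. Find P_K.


ρ = λ/μ = 12.13/38.6 = 0.3142
P_K = (1−ρ)ρ^K/(1−ρ^(K+1)) = (0.6858·0.0009630)/(1 − 0.0003026)
= 0.0006604/0.999697 = 0.0006606

Final: 0.0006606


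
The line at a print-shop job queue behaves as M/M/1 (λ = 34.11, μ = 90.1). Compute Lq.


ρ = 34.11/90.1 = 0.3786
Lq = ρ²/(1−ρ) = 0.1433/0.6214 = 0.2306

Final: 0.2306


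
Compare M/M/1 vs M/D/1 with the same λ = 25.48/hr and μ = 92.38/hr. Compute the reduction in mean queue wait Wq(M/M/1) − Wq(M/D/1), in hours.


ρ = 25.48/92.38 = 0.2758
Wq(M/M/1) = ρ/(μ−λ) = 0.2758/66.90 = 0.004123 hr
Wq(M/D/1) = ρ/(2(μ−λ)) = 0.002061 hr
Savings = 0.004123 − 0.002061 = 0.002061 hr

Final: 0.002061 hr
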